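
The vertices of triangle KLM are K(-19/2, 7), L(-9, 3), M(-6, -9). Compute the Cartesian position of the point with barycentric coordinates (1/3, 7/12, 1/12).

(-107/12, 10/3)

N = (1/3)·K + (7/12)·L + (1/12)·M.
x-coordinate: (1/3)·(-19/2) + (7/12)·(-9) + (1/12)·(-6) = -107/12.
y-coordinate: (1/3)·7 + (7/12)·3 + (1/12)·(-9) = 10/3.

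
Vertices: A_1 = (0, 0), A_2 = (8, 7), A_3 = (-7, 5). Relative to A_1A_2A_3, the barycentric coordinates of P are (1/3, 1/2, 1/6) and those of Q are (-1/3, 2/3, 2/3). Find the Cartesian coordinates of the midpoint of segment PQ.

(7/4, 37/6)

Barycentric coordinates of the midpoint are the average: (0, 7/12, 5/12).
Converting: 0·A_1 + (7/12)·A_2 + (5/12)·A_3 = (7/4, 37/6).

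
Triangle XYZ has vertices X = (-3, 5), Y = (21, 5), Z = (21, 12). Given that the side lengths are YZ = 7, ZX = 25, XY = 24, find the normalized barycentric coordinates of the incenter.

(1/8, 25/56, 3/7)

The incenter has barycentric coordinates proportional to the opposite side lengths: (7 : 25 : 24).
Normalizing by 7+25+24 = 56 gives (1/8, 25/56, 3/7).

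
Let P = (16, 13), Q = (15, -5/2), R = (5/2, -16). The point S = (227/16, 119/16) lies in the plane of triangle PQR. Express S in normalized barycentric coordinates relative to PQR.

(3/4, 1/8, 1/8)

Signed area of the reference triangle: [PQR] = ½·(16·(-5/2−(-16)) + 15·(-16−13) + (5/2)·(13−(-5/2))) = ½·(216 − 435 + 155/4) = -721/8.
[SQR] = ½·((227/16)·(-5/2−(-16)) + 15·(-16−(119/16)) + (5/2)·(119/16−(-5/2))) = ½·(6129/32 − 5625/16 + 795/32) = -2163/32, so the P-coordinate is (-2163/32)/(-721/8) = 3/4.
[PSR] = ½·(16·(119/16−(-16)) + (227/16)·(-16−13) + (5/2)·(13−(119/16))) = ½·(375 − 6583/16 + 445/32) = -721/64, so the Q-coordinate is 1/8.
[PQS] = ½·(16·(-5/2−(119/16)) + 15·(119/16−13) + (227/16)·(13−(-5/2))) = ½·(-159 − 1335/16 + 7037/32) = -721/64, so the R-coordinate is 1/8.
Check: 3/4 + 1/8 + 1/8 = 1.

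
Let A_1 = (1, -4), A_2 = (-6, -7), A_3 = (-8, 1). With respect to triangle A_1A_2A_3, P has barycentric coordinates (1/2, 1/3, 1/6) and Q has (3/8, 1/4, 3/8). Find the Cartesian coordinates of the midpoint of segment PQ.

Barycentric coordinates of the midpoint are the average: (7/16, 7/24, 13/48).
Converting: (7/16)·A_1 + (7/24)·A_2 + (13/48)·A_3 = (-167/48, -169/48).

(-167/48, -169/48)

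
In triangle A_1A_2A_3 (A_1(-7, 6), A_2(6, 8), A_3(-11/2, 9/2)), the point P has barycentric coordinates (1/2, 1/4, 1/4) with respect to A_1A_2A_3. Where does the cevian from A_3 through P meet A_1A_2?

(-8/3, 20/3)

Line A_3P meets A_1A_2 where the A_3-coordinate vanishes; zeroing P's A_3-weight and renormalizing leaves A_1, A_2-weights 1/2 : 1/4 → (2/3, 1/3).
So Q = (2/3)·A_1 + (1/3)·A_2 = (-8/3, 20/3).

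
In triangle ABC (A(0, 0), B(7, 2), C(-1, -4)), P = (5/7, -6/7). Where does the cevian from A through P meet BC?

Barycentric coordinates of P with respect to ABC: (4/7, 1/7, 2/7).
On side BC the A-coordinate is zero; dropping P's A-weight 4/7 and renormalizing the remaining 1/7 : 2/7 gives weights 1/3, 2/3 on B, C.
Q = (1/3)·(7, 2) + (2/3)·(-1, -4) = (5/3, -2).

(5/3, -2)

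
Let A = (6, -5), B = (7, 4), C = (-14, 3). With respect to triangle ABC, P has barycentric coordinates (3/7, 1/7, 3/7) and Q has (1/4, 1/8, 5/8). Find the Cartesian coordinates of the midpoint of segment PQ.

(-493/112, 47/112)

Barycentric coordinates of the midpoint are the average: (19/56, 15/112, 59/112).
Converting: (19/56)·A + (15/112)·B + (59/112)·C = (-493/112, 47/112).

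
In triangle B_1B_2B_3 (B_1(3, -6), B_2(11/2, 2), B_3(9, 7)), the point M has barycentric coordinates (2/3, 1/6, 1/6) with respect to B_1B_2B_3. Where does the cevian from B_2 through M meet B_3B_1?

(21/5, -17/5)

Line B_2M meets B_3B_1 where the B_2-coordinate vanishes; zeroing M's B_2-weight and renormalizing leaves B_3, B_1-weights 1/6 : 2/3 → (1/5, 4/5).
So N = (1/5)·B_3 + (4/5)·B_1 = (21/5, -17/5).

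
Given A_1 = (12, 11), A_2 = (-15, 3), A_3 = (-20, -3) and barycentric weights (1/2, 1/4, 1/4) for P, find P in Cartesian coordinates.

P = (1/2)·A_1 + (1/4)·A_2 + (1/4)·A_3.
x-coordinate: (1/2)·12 + (1/4)·(-15) + (1/4)·(-20) = -11/4.
y-coordinate: (1/2)·11 + (1/4)·3 + (1/4)·(-3) = 11/2.

(-11/4, 11/2)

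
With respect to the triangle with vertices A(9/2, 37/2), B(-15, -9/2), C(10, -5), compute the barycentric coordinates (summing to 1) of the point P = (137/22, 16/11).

(3/11, 1/11, 7/11)

Signed area of the reference triangle: [ABC] = ½·((9/2)·(-9/2−(-5)) + (-15)·(-5−(37/2)) + 10·(37/2−(-9/2))) = ½·(9/4 + 705/2 + 230) = 2339/8.
[PBC] = ½·((137/22)·(-9/2−(-5)) + (-15)·(-5−(16/11)) + 10·(16/11−(-9/2))) = ½·(137/44 + 1065/11 + 655/11) = 7017/88, so the A-coordinate is (7017/88)/(2339/8) = 3/11.
[APC] = ½·((9/2)·(16/11−(-5)) + (137/22)·(-5−(37/2)) + 10·(37/2−(16/11))) = ½·(639/22 − 6439/44 + 1875/11) = 2339/88, so the B-coordinate is 1/11.
[ABP] = ½·((9/2)·(-9/2−(16/11)) + (-15)·(16/11−(37/2)) + (137/22)·(37/2−(-9/2))) = ½·(-1179/44 + 5625/22 + 3151/22) = 16373/88, so the C-coordinate is 7/11.
Check: 3/11 + 1/11 + 7/11 = 1.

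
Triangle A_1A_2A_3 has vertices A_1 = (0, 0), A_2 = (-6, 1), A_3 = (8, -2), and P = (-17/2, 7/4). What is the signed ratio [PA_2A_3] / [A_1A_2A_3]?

[A_1A_2A_3] = ½·(0·(1−(-2)) + (-6)·(-2−0) + 8·(0−1)) = ½·(0 + 12 − 8) = 2.
[PA_2A_3] = ½·((-17/2)·(1−(-2)) + (-6)·(-2−(7/4)) + 8·(7/4−1)) = ½·(-51/2 + 45/2 + 6) = 3/2, so the ratio is (3/2)/2 = 3/4.

3/4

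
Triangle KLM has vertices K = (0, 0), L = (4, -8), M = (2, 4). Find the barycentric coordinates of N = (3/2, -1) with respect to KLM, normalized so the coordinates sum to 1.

Signed area of the reference triangle: [KLM] = ½·(0·(-8−4) + 4·(4−0) + 2·(0−(-8))) = ½·(0 + 16 + 16) = 16.
[NLM] = ½·((3/2)·(-8−4) + 4·(4−(-1)) + 2·(-1−(-8))) = ½·(-18 + 20 + 14) = 8, so the K-coordinate is 8/16 = 1/2.
[KNM] = ½·(0·(-1−4) + (3/2)·(4−0) + 2·(0−(-1))) = ½·(0 + 6 + 2) = 4, so the L-coordinate is 1/4.
[KLN] = ½·(0·(-8−(-1)) + 4·(-1−0) + (3/2)·(0−(-8))) = ½·(0 − 4 + 12) = 4, so the M-coordinate is 1/4.

(1/2, 1/4, 1/4)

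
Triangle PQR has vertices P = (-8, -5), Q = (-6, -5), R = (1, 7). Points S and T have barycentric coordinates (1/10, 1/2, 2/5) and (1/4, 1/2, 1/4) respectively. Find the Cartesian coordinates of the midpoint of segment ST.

Barycentric coordinates of the midpoint are the average: (7/40, 1/2, 13/40).
Converting: (7/40)·P + (1/2)·Q + (13/40)·R = (-163/40, -11/10).

(-163/40, -11/10)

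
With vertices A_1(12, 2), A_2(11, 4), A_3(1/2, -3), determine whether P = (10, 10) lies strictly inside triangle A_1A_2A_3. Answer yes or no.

no

Barycentric coordinates of P: (-5/2, 51/14, -1/7).
The three coordinates are negative, positive, negative; a point is interior exactly when all three are positive.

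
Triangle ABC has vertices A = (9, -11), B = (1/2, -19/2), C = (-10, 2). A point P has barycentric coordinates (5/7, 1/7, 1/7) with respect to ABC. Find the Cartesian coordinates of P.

P = (5/7)·A + (1/7)·B + (1/7)·C.
x-coordinate: (5/7)·9 + (1/7)·(1/2) + (1/7)·(-10) = 71/14.
y-coordinate: (5/7)·(-11) + (1/7)·(-19/2) + (1/7)·2 = -125/14.

(71/14, -125/14)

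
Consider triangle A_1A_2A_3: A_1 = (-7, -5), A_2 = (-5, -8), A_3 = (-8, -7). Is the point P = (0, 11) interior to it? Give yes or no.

Barycentric coordinates of P: (62/7, -2/7, -53/7).
The three coordinates are positive, negative, negative; a point is interior exactly when all three are positive.

no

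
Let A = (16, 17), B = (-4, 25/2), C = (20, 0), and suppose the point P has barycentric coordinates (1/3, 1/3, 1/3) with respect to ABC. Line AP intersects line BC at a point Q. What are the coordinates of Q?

(8, 25/4)

Line AP meets BC where the A-coordinate vanishes; zeroing P's A-weight and renormalizing leaves B, C-weights 1/3 : 1/3 → (1/2, 1/2).
So Q = (1/2)·B + (1/2)·C = (8, 25/4).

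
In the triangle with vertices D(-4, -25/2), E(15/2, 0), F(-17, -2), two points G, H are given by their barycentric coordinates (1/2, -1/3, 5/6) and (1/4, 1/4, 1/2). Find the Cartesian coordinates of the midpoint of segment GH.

(-631/48, -289/48)

Barycentric coordinates of the midpoint are the average: (3/8, -1/24, 2/3).
Converting: (3/8)·D + (-1/24)·E + (2/3)·F = (-631/48, -289/48).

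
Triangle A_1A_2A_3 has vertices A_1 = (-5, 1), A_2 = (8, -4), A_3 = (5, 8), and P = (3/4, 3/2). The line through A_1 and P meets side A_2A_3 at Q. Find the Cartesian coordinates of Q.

Barycentric coordinates of P with respect to A_1A_2A_3: (1/2, 1/4, 1/4).
On side A_2A_3 the A_1-coordinate is zero; dropping P's A_1-weight 1/2 and renormalizing the remaining 1/4 : 1/4 gives weights 1/2, 1/2 on A_2, A_3.
Q = (1/2)·(8, -4) + (1/2)·(5, 8) = (13/2, 2).

(13/2, 2)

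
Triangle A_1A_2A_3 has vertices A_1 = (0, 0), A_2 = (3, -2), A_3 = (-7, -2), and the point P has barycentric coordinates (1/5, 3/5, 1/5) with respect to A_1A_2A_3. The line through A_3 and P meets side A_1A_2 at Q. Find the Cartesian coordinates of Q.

(9/4, -3/2)

Line A_3P meets A_1A_2 where the A_3-coordinate vanishes; zeroing P's A_3-weight and renormalizing leaves A_1, A_2-weights 1/5 : 3/5 → (1/4, 3/4).
So Q = (1/4)·A_1 + (3/4)·A_2 = (9/4, -3/2).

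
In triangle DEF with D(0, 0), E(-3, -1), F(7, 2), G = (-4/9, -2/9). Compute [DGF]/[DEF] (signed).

[DEF] = ½·(0·(-1−2) + (-3)·(2−0) + 7·(0−(-1))) = ½·(0 − 6 + 7) = 1/2.
[DGF] = ½·(0·(-2/9−2) + (-4/9)·(2−0) + 7·(0−(-2/9))) = ½·(0 − 8/9 + 14/9) = 1/3, so the ratio is (1/3)/(1/2) = 2/3.

2/3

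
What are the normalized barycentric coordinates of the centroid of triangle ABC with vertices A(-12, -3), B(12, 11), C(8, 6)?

The centroid is the average of the vertices, so each weight is 1/3.

(1/3, 1/3, 1/3)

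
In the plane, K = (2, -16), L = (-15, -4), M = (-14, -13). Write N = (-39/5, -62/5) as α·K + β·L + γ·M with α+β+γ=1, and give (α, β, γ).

(2/5, 1/5, 2/5)

Signed area of the reference triangle: [KLM] = ½·(2·(-4−(-13)) + (-15)·(-13−(-16)) + (-14)·(-16−(-4))) = ½·(18 − 45 + 168) = 141/2.
[NLM] = ½·((-39/5)·(-4−(-13)) + (-15)·(-13−(-62/5)) + (-14)·(-62/5−(-4))) = ½·(-351/5 + 9 + 588/5) = 141/5, so the K-coordinate is (141/5)/(141/2) = 2/5.
[KNM] = ½·(2·(-62/5−(-13)) + (-39/5)·(-13−(-16)) + (-14)·(-16−(-62/5))) = ½·(6/5 − 117/5 + 252/5) = 141/10, so the L-coordinate is 1/5.
[KLN] = ½·(2·(-4−(-62/5)) + (-15)·(-62/5−(-16)) + (-39/5)·(-16−(-4))) = ½·(84/5 − 54 + 468/5) = 141/5, so the M-coordinate is 2/5.
Check: 2/5 + 1/5 + 2/5 = 1.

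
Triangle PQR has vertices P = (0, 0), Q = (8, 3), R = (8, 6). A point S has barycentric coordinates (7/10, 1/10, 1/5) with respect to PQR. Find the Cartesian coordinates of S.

(12/5, 3/2)

S = (7/10)·P + (1/10)·Q + (1/5)·R.
x-coordinate: (7/10)·0 + (1/10)·8 + (1/5)·8 = 12/5.
y-coordinate: (7/10)·0 + (1/10)·3 + (1/5)·6 = 3/2.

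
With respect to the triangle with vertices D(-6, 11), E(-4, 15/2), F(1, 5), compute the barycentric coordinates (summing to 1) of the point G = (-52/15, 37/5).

(1/15, 4/5, 2/15)

Signed area of the reference triangle: [DEF] = ½·((-6)·(15/2−5) + (-4)·(5−11) + 1·(11−(15/2))) = ½·(-15 + 24 + 7/2) = 25/4.
[GEF] = ½·((-52/15)·(15/2−5) + (-4)·(5−(37/5)) + 1·(37/5−(15/2))) = ½·(-26/3 + 48/5 − 1/10) = 5/12, so the D-coordinate is (5/12)/(25/4) = 1/15.
[DGF] = ½·((-6)·(37/5−5) + (-52/15)·(5−11) + 1·(11−(37/5))) = ½·(-72/5 + 104/5 + 18/5) = 5, so the E-coordinate is 4/5.
[DEG] = ½·((-6)·(15/2−(37/5)) + (-4)·(37/5−11) + (-52/15)·(11−(15/2))) = ½·(-3/5 + 72/5 − 182/15) = 5/6, so the F-coordinate is 2/15.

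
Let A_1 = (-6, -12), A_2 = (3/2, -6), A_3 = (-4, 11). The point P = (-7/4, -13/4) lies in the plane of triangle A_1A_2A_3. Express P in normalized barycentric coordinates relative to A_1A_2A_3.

(1/4, 1/2, 1/4)

Signed area of the reference triangle: [A_1A_2A_3] = ½·((-6)·(-6−11) + (3/2)·(11−(-12)) + (-4)·(-12−(-6))) = ½·(102 + 69/2 + 24) = 321/4.
[PA_2A_3] = ½·((-7/4)·(-6−11) + (3/2)·(11−(-13/4)) + (-4)·(-13/4−(-6))) = ½·(119/4 + 171/8 − 11) = 321/16, so the A_1-coordinate is (321/16)/(321/4) = 1/4.
[A_1PA_3] = ½·((-6)·(-13/4−11) + (-7/4)·(11−(-12)) + (-4)·(-12−(-13/4))) = ½·(171/2 − 161/4 + 35) = 321/8, so the A_2-coordinate is 1/2.
[A_1A_2P] = ½·((-6)·(-6−(-13/4)) + (3/2)·(-13/4−(-12)) + (-7/4)·(-12−(-6))) = ½·(33/2 + 105/8 + 21/2) = 321/16, so the A_3-coordinate is 1/4.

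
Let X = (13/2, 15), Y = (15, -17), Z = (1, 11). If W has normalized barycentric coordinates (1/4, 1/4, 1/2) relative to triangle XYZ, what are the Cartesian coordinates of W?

(47/8, 5)

W = (1/4)·X + (1/4)·Y + (1/2)·Z.
x-coordinate: (1/4)·(13/2) + (1/4)·15 + (1/2)·1 = 47/8.
y-coordinate: (1/4)·15 + (1/4)·(-17) + (1/2)·11 = 5.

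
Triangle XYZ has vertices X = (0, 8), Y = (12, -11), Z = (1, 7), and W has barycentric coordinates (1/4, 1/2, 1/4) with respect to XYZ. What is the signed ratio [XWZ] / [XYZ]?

The signed ratio [XWZ]/[XYZ] equals the barycentric coordinate of W at vertex Y, which is 1/2.

1/2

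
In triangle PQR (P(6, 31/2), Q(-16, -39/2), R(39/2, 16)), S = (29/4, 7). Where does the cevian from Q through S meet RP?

(15, 95/6)

Barycentric coordinates of S with respect to PQR: (1/4, 1/4, 1/2).
On side RP the Q-coordinate is zero; dropping S's Q-weight 1/4 and renormalizing the remaining 1/2 : 1/4 gives weights 2/3, 1/3 on R, P.
T = (2/3)·(39/2, 16) + (1/3)·(6, 31/2) = (15, 95/6).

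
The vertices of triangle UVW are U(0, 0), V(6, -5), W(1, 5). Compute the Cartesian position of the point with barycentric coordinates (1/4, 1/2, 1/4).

P = (1/4)·U + (1/2)·V + (1/4)·W.
x-coordinate: (1/4)·0 + (1/2)·6 + (1/4)·1 = 13/4.
y-coordinate: (1/4)·0 + (1/2)·(-5) + (1/4)·5 = -5/4.

(13/4, -5/4)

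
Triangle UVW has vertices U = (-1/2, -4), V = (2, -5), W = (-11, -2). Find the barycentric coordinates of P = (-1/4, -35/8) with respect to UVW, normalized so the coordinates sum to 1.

(1/4, 5/8, 1/8)

Signed area of the reference triangle: [UVW] = ½·((-1/2)·(-5−(-2)) + 2·(-2−(-4)) + (-11)·(-4−(-5))) = ½·(3/2 + 4 − 11) = -11/4.
[PVW] = ½·((-1/4)·(-5−(-2)) + 2·(-2−(-35/8)) + (-11)·(-35/8−(-5))) = ½·(3/4 + 19/4 − 55/8) = -11/16, so the U-coordinate is (-11/16)/(-11/4) = 1/4.
[UPW] = ½·((-1/2)·(-35/8−(-2)) + (-1/4)·(-2−(-4)) + (-11)·(-4−(-35/8))) = ½·(19/16 − 1/2 − 33/8) = -55/32, so the V-coordinate is 5/8.
[UVP] = ½·((-1/2)·(-5−(-35/8)) + 2·(-35/8−(-4)) + (-1/4)·(-4−(-5))) = ½·(5/16 − 3/4 − 1/4) = -11/32, so the W-coordinate is 1/8.
Check: 1/4 + 5/8 + 1/8 = 1.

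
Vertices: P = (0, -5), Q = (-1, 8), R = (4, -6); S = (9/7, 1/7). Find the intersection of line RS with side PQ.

(-3/4, 19/4)

Barycentric coordinates of S with respect to PQR: (1/7, 3/7, 3/7).
On side PQ the R-coordinate is zero; dropping S's R-weight 3/7 and renormalizing the remaining 1/7 : 3/7 gives weights 1/4, 3/4 on P, Q.
T = (1/4)·(0, -5) + (3/4)·(-1, 8) = (-3/4, 19/4).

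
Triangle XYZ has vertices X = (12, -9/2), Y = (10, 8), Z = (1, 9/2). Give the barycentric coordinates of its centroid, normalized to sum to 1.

(1/3, 1/3, 1/3)

The centroid is the average of the vertices, so each weight is 1/3.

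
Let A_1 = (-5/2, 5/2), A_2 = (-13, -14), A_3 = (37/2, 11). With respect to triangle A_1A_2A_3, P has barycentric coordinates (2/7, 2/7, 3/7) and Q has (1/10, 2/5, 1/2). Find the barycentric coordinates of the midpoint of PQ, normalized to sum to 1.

(27/140, 12/35, 13/28)

Since both coordinate triples sum to 1, the midpoint's barycentrics are the componentwise average.
(2/7+1/10)/2 = 27/140; similarly 12/35 and 13/28.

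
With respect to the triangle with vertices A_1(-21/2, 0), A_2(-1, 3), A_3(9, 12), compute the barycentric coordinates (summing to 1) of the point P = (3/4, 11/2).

Signed area of the reference triangle: [A_1A_2A_3] = ½·((-21/2)·(3−12) + (-1)·(12−0) + 9·(0−3)) = ½·(189/2 − 12 − 27) = 111/4.
[PA_2A_3] = ½·((3/4)·(3−12) + (-1)·(12−(11/2)) + 9·(11/2−3)) = ½·(-27/4 − 13/2 + 45/2) = 37/8, so the A_1-coordinate is (37/8)/(111/4) = 1/6.
[A_1PA_3] = ½·((-21/2)·(11/2−12) + (3/4)·(12−0) + 9·(0−(11/2))) = ½·(273/4 + 9 − 99/2) = 111/8, so the A_2-coordinate is 1/2.
[A_1A_2P] = ½·((-21/2)·(3−(11/2)) + (-1)·(11/2−0) + (3/4)·(0−3)) = ½·(105/4 − 11/2 − 9/4) = 37/4, so the A_3-coordinate is 1/3.
Check: 1/6 + 1/2 + 1/3 = 1.

(1/6, 1/2, 1/3)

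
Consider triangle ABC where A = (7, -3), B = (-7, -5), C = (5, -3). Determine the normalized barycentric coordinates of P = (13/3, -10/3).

(2/3, 1/6, 1/6)

Signed area of the reference triangle: [ABC] = ½·(7·(-5−(-3)) + (-7)·(-3−(-3)) + 5·(-3−(-5))) = ½·(-14 + 0 + 10) = -2.
[PBC] = ½·((13/3)·(-5−(-3)) + (-7)·(-3−(-10/3)) + 5·(-10/3−(-5))) = ½·(-26/3 − 7/3 + 25/3) = -4/3, so the A-coordinate is (-4/3)/(-2) = 2/3.
[APC] = ½·(7·(-10/3−(-3)) + (13/3)·(-3−(-3)) + 5·(-3−(-10/3))) = ½·(-7/3 + 0 + 5/3) = -1/3, so the B-coordinate is 1/6.
[ABP] = ½·(7·(-5−(-10/3)) + (-7)·(-10/3−(-3)) + (13/3)·(-3−(-5))) = ½·(-35/3 + 7/3 + 26/3) = -1/3, so the C-coordinate is 1/6.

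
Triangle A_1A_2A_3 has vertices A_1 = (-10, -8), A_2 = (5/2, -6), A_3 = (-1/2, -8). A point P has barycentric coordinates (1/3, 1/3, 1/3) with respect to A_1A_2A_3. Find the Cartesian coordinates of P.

(-8/3, -22/3)

P = (1/3)·A_1 + (1/3)·A_2 + (1/3)·A_3.
x-coordinate: (1/3)·(-10) + (1/3)·(5/2) + (1/3)·(-1/2) = -8/3.
y-coordinate: (1/3)·(-8) + (1/3)·(-6) + (1/3)·(-8) = -22/3.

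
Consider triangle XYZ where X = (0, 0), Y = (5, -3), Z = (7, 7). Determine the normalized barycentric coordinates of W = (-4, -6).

Signed area of the reference triangle: [XYZ] = ½·(0·(-3−7) + 5·(7−0) + 7·(0−(-3))) = ½·(0 + 35 + 21) = 28.
[WYZ] = ½·((-4)·(-3−7) + 5·(7−(-6)) + 7·(-6−(-3))) = ½·(40 + 65 − 21) = 42, so the X-coordinate is 42/28 = 3/2.
[XWZ] = ½·(0·(-6−7) + (-4)·(7−0) + 7·(0−(-6))) = ½·(0 − 28 + 42) = 7, so the Y-coordinate is 1/4.
[XYW] = ½·(0·(-3−(-6)) + 5·(-6−0) + (-4)·(0−(-3))) = ½·(0 − 30 − 12) = -21, so the Z-coordinate is -3/4.

(3/2, 1/4, -3/4)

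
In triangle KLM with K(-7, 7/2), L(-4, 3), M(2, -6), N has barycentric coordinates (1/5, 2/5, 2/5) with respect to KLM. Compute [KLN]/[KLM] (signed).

2/5

The signed ratio [KLN]/[KLM] equals the barycentric coordinate of N at vertex M, which is 2/5.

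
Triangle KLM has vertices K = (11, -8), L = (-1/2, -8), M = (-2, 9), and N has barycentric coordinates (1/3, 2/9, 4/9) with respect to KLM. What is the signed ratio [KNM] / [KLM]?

2/9

The signed ratio [KNM]/[KLM] equals the barycentric coordinate of N at vertex L, which is 2/9.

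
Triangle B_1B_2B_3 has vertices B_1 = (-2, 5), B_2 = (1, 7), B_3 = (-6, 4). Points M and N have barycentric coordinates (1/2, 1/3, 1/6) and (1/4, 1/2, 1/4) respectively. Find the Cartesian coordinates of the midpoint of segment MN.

Barycentric coordinates of the midpoint are the average: (3/8, 5/12, 5/24).
Converting: (3/8)·B_1 + (5/12)·B_2 + (5/24)·B_3 = (-19/12, 45/8).

(-19/12, 45/8)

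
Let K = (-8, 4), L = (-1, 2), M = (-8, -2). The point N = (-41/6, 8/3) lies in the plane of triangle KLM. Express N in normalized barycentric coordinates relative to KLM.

Signed area of the reference triangle: [KLM] = ½·((-8)·(2−(-2)) + (-1)·(-2−4) + (-8)·(4−2)) = ½·(-32 + 6 − 16) = -21.
[NLM] = ½·((-41/6)·(2−(-2)) + (-1)·(-2−(8/3)) + (-8)·(8/3−2)) = ½·(-82/3 + 14/3 − 16/3) = -14, so the K-coordinate is (-14)/(-21) = 2/3.
[KNM] = ½·((-8)·(8/3−(-2)) + (-41/6)·(-2−4) + (-8)·(4−(8/3))) = ½·(-112/3 + 41 − 32/3) = -7/2, so the L-coordinate is 1/6.
[KLN] = ½·((-8)·(2−(8/3)) + (-1)·(8/3−4) + (-41/6)·(4−2)) = ½·(16/3 + 4/3 − 41/3) = -7/2, so the M-coordinate is 1/6.
Check: 2/3 + 1/6 + 1/6 = 1.

(2/3, 1/6, 1/6)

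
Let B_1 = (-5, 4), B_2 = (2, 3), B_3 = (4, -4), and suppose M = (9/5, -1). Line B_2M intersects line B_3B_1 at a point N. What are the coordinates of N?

Barycentric coordinates of M with respect to B_1B_2B_3: (1/5, 1/5, 3/5).
On side B_3B_1 the B_2-coordinate is zero; dropping M's B_2-weight 1/5 and renormalizing the remaining 3/5 : 1/5 gives weights 3/4, 1/4 on B_3, B_1.
N = (3/4)·(4, -4) + (1/4)·(-5, 4) = (7/4, -2).

(7/4, -2)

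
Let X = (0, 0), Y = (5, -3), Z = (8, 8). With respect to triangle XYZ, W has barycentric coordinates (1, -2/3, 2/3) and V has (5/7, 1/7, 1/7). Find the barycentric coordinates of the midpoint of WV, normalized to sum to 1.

(6/7, -11/42, 17/42)

Since both coordinate triples sum to 1, the midpoint's barycentrics are the componentwise average.
(1+5/7)/2 = 6/7; similarly -11/42 and 17/42.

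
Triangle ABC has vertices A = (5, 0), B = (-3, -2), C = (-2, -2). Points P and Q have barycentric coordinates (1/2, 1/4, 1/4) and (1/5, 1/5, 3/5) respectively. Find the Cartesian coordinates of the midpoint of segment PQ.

Barycentric coordinates of the midpoint are the average: (7/20, 9/40, 17/40).
Converting: (7/20)·A + (9/40)·B + (17/40)·C = (9/40, -13/10).

(9/40, -13/10)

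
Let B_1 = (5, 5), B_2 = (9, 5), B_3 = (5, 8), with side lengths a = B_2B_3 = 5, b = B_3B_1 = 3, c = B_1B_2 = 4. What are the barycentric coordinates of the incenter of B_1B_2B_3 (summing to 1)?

The incenter has barycentric coordinates proportional to the opposite side lengths: (5 : 3 : 4).
Normalizing by 5+3+4 = 12 gives (5/12, 1/4, 1/3).

(5/12, 1/4, 1/3)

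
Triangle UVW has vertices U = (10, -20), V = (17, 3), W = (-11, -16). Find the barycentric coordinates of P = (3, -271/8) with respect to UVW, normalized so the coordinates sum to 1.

Signed area of the reference triangle: [UVW] = ½·(10·(3−(-16)) + 17·(-16−(-20)) + (-11)·(-20−3)) = ½·(190 + 68 + 253) = 511/2.
[PVW] = ½·(3·(3−(-16)) + 17·(-16−(-271/8)) + (-11)·(-271/8−3)) = ½·(57 + 2431/8 + 3245/8) = 1533/4, so the U-coordinate is (1533/4)/(511/2) = 3/2.
[UPW] = ½·(10·(-271/8−(-16)) + 3·(-16−(-20)) + (-11)·(-20−(-271/8))) = ½·(-715/4 + 12 − 1221/8) = -2555/16, so the V-coordinate is -5/8.
[UVP] = ½·(10·(3−(-271/8)) + 17·(-271/8−(-20)) + 3·(-20−3)) = ½·(1475/4 − 1887/8 − 69) = 511/16, so the W-coordinate is 1/8.
Check: 3/2 − 5/8 + 1/8 = 1.

(3/2, -5/8, 1/8)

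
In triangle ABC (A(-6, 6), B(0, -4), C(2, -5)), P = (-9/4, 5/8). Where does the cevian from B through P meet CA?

(-18/7, 9/7)

Barycentric coordinates of P with respect to ABC: (1/2, 1/8, 3/8).
On side CA the B-coordinate is zero; dropping P's B-weight 1/8 and renormalizing the remaining 3/8 : 1/2 gives weights 3/7, 4/7 on C, A.
Q = (3/7)·(2, -5) + (4/7)·(-6, 6) = (-18/7, 9/7).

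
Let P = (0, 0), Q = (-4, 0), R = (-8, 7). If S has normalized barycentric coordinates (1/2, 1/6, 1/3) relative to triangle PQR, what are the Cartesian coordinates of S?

S = (1/2)·P + (1/6)·Q + (1/3)·R.
x-coordinate: (1/2)·0 + (1/6)·(-4) + (1/3)·(-8) = -10/3.
y-coordinate: (1/2)·0 + (1/6)·0 + (1/3)·7 = 7/3.

(-10/3, 7/3)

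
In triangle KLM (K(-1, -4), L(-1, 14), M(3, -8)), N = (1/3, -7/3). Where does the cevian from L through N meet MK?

(3/5, -28/5)

Barycentric coordinates of N with respect to KLM: (1/2, 1/6, 1/3).
On side MK the L-coordinate is zero; dropping N's L-weight 1/6 and renormalizing the remaining 1/3 : 1/2 gives weights 2/5, 3/5 on M, K.
J = (2/5)·(3, -8) + (3/5)·(-1, -4) = (3/5, -28/5).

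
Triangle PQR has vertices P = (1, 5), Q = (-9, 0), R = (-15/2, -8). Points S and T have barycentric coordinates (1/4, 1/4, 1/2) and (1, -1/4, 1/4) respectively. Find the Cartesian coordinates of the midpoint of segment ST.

(-35/16, 1/8)

Barycentric coordinates of the midpoint are the average: (5/8, 0, 3/8).
Converting: (5/8)·P + 0·Q + (3/8)·R = (-35/16, 1/8).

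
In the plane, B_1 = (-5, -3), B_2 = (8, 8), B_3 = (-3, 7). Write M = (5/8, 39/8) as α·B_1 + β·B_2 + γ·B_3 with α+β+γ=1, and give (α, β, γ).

(1/4, 3/8, 3/8)

Signed area of the reference triangle: [B_1B_2B_3] = ½·((-5)·(8−7) + 8·(7−(-3)) + (-3)·(-3−8)) = ½·(-5 + 80 + 33) = 54.
[MB_2B_3] = ½·((5/8)·(8−7) + 8·(7−(39/8)) + (-3)·(39/8−8)) = ½·(5/8 + 17 + 75/8) = 27/2, so the B_1-coordinate is (27/2)/54 = 1/4.
[B_1MB_3] = ½·((-5)·(39/8−7) + (5/8)·(7−(-3)) + (-3)·(-3−(39/8))) = ½·(85/8 + 25/4 + 189/8) = 81/4, so the B_2-coordinate is 3/8.
[B_1B_2M] = ½·((-5)·(8−(39/8)) + 8·(39/8−(-3)) + (5/8)·(-3−8)) = ½·(-125/8 + 63 − 55/8) = 81/4, so the B_3-coordinate is 3/8.
Check: 1/4 + 3/8 + 3/8 = 1.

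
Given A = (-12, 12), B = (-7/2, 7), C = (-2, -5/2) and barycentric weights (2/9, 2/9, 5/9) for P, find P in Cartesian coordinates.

P = (2/9)·A + (2/9)·B + (5/9)·C.
x-coordinate: (2/9)·(-12) + (2/9)·(-7/2) + (5/9)·(-2) = -41/9.
y-coordinate: (2/9)·12 + (2/9)·7 + (5/9)·(-5/2) = 17/6.

(-41/9, 17/6)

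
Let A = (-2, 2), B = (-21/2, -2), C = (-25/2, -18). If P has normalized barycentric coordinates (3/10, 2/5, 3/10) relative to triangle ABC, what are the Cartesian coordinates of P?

P = (3/10)·A + (2/5)·B + (3/10)·C.
x-coordinate: (3/10)·(-2) + (2/5)·(-21/2) + (3/10)·(-25/2) = -171/20.
y-coordinate: (3/10)·2 + (2/5)·(-2) + (3/10)·(-18) = -28/5.

(-171/20, -28/5)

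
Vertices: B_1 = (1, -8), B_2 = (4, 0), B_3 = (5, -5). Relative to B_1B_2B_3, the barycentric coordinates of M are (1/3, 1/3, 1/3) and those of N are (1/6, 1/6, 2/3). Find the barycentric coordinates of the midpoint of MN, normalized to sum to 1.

(1/4, 1/4, 1/2)

Since both coordinate triples sum to 1, the midpoint's barycentrics are the componentwise average.
(1/3+1/6)/2 = 1/4; similarly 1/4 and 1/2.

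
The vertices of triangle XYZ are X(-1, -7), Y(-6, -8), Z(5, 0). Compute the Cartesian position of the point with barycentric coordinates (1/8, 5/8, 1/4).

(-21/8, -47/8)

W = (1/8)·X + (5/8)·Y + (1/4)·Z.
x-coordinate: (1/8)·(-1) + (5/8)·(-6) + (1/4)·5 = -21/8.
y-coordinate: (1/8)·(-7) + (5/8)·(-8) + (1/4)·0 = -47/8.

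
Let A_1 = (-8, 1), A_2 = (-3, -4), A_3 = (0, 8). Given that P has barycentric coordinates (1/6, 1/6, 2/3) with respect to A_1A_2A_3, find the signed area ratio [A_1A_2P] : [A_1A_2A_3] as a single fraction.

2/3

The signed ratio [A_1A_2P]/[A_1A_2A_3] equals the barycentric coordinate of P at vertex A_3, which is 2/3.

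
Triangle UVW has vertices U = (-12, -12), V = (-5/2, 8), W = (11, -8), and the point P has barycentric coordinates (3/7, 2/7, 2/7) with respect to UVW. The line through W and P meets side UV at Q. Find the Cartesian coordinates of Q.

Line WP meets UV where the W-coordinate vanishes; zeroing P's W-weight and renormalizing leaves U, V-weights 3/7 : 2/7 → (3/5, 2/5).
So Q = (3/5)·U + (2/5)·V = (-41/5, -4).

(-41/5, -4)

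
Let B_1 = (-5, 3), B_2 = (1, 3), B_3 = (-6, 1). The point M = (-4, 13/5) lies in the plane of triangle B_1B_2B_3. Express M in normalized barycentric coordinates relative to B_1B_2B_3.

(3/5, 1/5, 1/5)

Signed area of the reference triangle: [B_1B_2B_3] = ½·((-5)·(3−1) + 1·(1−3) + (-6)·(3−3)) = ½·(-10 − 2 + 0) = -6.
[MB_2B_3] = ½·((-4)·(3−1) + 1·(1−(13/5)) + (-6)·(13/5−3)) = ½·(-8 − 8/5 + 12/5) = -18/5, so the B_1-coordinate is (-18/5)/(-6) = 3/5.
[B_1MB_3] = ½·((-5)·(13/5−1) + (-4)·(1−3) + (-6)·(3−(13/5))) = ½·(-8 + 8 − 12/5) = -6/5, so the B_2-coordinate is 1/5.
[B_1B_2M] = ½·((-5)·(3−(13/5)) + 1·(13/5−3) + (-4)·(3−3)) = ½·(-2 − 2/5 + 0) = -6/5, so the B_3-coordinate is 1/5.
Check: 3/5 + 1/5 + 1/5 = 1.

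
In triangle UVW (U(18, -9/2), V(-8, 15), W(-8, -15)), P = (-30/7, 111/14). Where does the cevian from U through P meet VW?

(-8, 10)

Barycentric coordinates of P with respect to UVW: (1/7, 5/7, 1/7).
On side VW the U-coordinate is zero; dropping P's U-weight 1/7 and renormalizing the remaining 5/7 : 1/7 gives weights 5/6, 1/6 on V, W.
Q = (5/6)·(-8, 15) + (1/6)·(-8, -15) = (-8, 10).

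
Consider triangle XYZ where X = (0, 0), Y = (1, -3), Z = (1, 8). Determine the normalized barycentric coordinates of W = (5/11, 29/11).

(6/11, 1/11, 4/11)

Signed area of the reference triangle: [XYZ] = ½·(0·(-3−8) + 1·(8−0) + 1·(0−(-3))) = ½·(0 + 8 + 3) = 11/2.
[WYZ] = ½·((5/11)·(-3−8) + 1·(8−(29/11)) + 1·(29/11−(-3))) = ½·(-5 + 59/11 + 62/11) = 3, so the X-coordinate is 3/(11/2) = 6/11.
[XWZ] = ½·(0·(29/11−8) + (5/11)·(8−0) + 1·(0−(29/11))) = ½·(0 + 40/11 − 29/11) = 1/2, so the Y-coordinate is 1/11.
[XYW] = ½·(0·(-3−(29/11)) + 1·(29/11−0) + (5/11)·(0−(-3))) = ½·(0 + 29/11 + 15/11) = 2, so the Z-coordinate is 4/11.
Check: 6/11 + 1/11 + 4/11 = 1.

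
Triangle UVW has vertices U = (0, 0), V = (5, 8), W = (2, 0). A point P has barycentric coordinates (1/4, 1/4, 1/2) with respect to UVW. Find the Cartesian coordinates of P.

(9/4, 2)

P = (1/4)·U + (1/4)·V + (1/2)·W.
x-coordinate: (1/4)·0 + (1/4)·5 + (1/2)·2 = 9/4.
y-coordinate: (1/4)·0 + (1/4)·8 + (1/2)·0 = 2.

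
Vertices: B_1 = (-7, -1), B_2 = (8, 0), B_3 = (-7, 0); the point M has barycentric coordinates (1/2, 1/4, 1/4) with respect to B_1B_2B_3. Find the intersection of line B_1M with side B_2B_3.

(1/2, 0)

Line B_1M meets B_2B_3 where the B_1-coordinate vanishes; zeroing M's B_1-weight and renormalizing leaves B_2, B_3-weights 1/4 : 1/4 → (1/2, 1/2).
So N = (1/2)·B_2 + (1/2)·B_3 = (1/2, 0).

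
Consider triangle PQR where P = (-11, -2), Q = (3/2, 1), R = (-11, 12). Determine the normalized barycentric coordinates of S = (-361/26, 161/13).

Signed area of the reference triangle: [PQR] = ½·((-11)·(1−12) + (3/2)·(12−(-2)) + (-11)·(-2−1)) = ½·(121 + 21 + 33) = 175/2.
[SQR] = ½·((-361/26)·(1−12) + (3/2)·(12−(161/13)) + (-11)·(161/13−1)) = ½·(3971/26 − 15/26 − 1628/13) = 175/13, so the P-coordinate is (175/13)/(175/2) = 2/13.
[PSR] = ½·((-11)·(161/13−12) + (-361/26)·(12−(-2)) + (-11)·(-2−(161/13))) = ½·(-55/13 − 2527/13 + 2057/13) = -525/26, so the Q-coordinate is -3/13.
[PQS] = ½·((-11)·(1−(161/13)) + (3/2)·(161/13−(-2)) + (-361/26)·(-2−1)) = ½·(1628/13 + 561/26 + 1083/26) = 1225/13, so the R-coordinate is 14/13.
Check: 2/13 − 3/13 + 14/13 = 1.

(2/13, -3/13, 14/13)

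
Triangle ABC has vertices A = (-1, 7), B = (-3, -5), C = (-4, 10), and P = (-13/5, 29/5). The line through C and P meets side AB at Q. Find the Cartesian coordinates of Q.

Barycentric coordinates of P with respect to ABC: (2/5, 1/5, 2/5).
On side AB the C-coordinate is zero; dropping P's C-weight 2/5 and renormalizing the remaining 2/5 : 1/5 gives weights 2/3, 1/3 on A, B.
Q = (2/3)·(-1, 7) + (1/3)·(-3, -5) = (-5/3, 3).

(-5/3, 3)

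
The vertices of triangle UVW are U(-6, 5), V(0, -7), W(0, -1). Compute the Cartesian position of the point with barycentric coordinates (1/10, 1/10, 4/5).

P = (1/10)·U + (1/10)·V + (4/5)·W.
x-coordinate: (1/10)·(-6) + (1/10)·0 + (4/5)·0 = -3/5.
y-coordinate: (1/10)·5 + (1/10)·(-7) + (4/5)·(-1) = -1.

(-3/5, -1)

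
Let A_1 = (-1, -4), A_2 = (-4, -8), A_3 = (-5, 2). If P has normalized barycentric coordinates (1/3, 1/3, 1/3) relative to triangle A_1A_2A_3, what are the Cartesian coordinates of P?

P = (1/3)·A_1 + (1/3)·A_2 + (1/3)·A_3.
x-coordinate: (1/3)·(-1) + (1/3)·(-4) + (1/3)·(-5) = -10/3.
y-coordinate: (1/3)·(-4) + (1/3)·(-8) + (1/3)·2 = -10/3.

(-10/3, -10/3)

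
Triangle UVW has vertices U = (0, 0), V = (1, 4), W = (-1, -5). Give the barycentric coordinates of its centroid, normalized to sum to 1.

The centroid is the average of the vertices, so each weight is 1/3.

(1/3, 1/3, 1/3)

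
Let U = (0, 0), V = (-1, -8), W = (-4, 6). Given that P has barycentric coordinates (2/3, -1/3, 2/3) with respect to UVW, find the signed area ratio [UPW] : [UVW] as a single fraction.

-1/3

The signed ratio [UPW]/[UVW] equals the barycentric coordinate of P at vertex V, which is -1/3.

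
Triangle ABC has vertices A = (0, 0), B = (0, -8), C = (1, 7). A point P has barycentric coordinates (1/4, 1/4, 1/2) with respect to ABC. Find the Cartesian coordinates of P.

P = (1/4)·A + (1/4)·B + (1/2)·C.
x-coordinate: (1/4)·0 + (1/4)·0 + (1/2)·1 = 1/2.
y-coordinate: (1/4)·0 + (1/4)·(-8) + (1/2)·7 = 3/2.

(1/2, 3/2)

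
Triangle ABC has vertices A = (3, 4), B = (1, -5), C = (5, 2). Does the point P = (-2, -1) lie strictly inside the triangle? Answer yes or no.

no

Barycentric coordinates of P: (37/22, 10/11, -35/22).
The three coordinates are positive, positive, negative; a point is interior exactly when all three are positive.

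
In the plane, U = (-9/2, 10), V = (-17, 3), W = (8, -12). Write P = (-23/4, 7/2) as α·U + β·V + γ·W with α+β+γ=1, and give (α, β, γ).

(1/2, 3/10, 1/5)

Signed area of the reference triangle: [UVW] = ½·((-9/2)·(3−(-12)) + (-17)·(-12−10) + 8·(10−3)) = ½·(-135/2 + 374 + 56) = 725/4.
[PVW] = ½·((-23/4)·(3−(-12)) + (-17)·(-12−(7/2)) + 8·(7/2−3)) = ½·(-345/4 + 527/2 + 4) = 725/8, so the U-coordinate is (725/8)/(725/4) = 1/2.
[UPW] = ½·((-9/2)·(7/2−(-12)) + (-23/4)·(-12−10) + 8·(10−(7/2))) = ½·(-279/4 + 253/2 + 52) = 435/8, so the V-coordinate is 3/10.
[UVP] = ½·((-9/2)·(3−(7/2)) + (-17)·(7/2−10) + (-23/4)·(10−3)) = ½·(9/4 + 221/2 − 161/4) = 145/4, so the W-coordinate is 1/5.
Check: 1/2 + 3/10 + 1/5 = 1.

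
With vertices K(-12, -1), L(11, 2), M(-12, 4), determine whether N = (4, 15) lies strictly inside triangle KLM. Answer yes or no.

Barycentric coordinates of N: (-57/23, 16/23, 64/23).
The three coordinates are negative, positive, positive; a point is interior exactly when all three are positive.

no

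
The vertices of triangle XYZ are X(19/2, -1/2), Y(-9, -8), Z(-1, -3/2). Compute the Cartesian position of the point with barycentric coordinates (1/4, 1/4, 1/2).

(-3/8, -23/8)

W = (1/4)·X + (1/4)·Y + (1/2)·Z.
x-coordinate: (1/4)·(19/2) + (1/4)·(-9) + (1/2)·(-1) = -3/8.
y-coordinate: (1/4)·(-1/2) + (1/4)·(-8) + (1/2)·(-3/2) = -23/8.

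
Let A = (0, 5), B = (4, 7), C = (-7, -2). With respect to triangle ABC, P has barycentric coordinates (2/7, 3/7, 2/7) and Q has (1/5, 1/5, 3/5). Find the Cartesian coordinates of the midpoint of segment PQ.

(-129/70, 177/70)

Barycentric coordinates of the midpoint are the average: (17/70, 11/35, 31/70).
Converting: (17/70)·A + (11/35)·B + (31/70)·C = (-129/70, 177/70).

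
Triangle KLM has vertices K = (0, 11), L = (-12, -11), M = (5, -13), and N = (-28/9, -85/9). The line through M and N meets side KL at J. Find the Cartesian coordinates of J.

(-48/5, -33/5)

Barycentric coordinates of N with respect to KLM: (1/9, 4/9, 4/9).
On side KL the M-coordinate is zero; dropping N's M-weight 4/9 and renormalizing the remaining 1/9 : 4/9 gives weights 1/5, 4/5 on K, L.
J = (1/5)·(0, 11) + (4/5)·(-12, -11) = (-48/5, -33/5).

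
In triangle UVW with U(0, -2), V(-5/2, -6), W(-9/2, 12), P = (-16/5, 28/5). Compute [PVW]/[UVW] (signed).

1/5

[UVW] = ½·(0·(-6−12) + (-5/2)·(12−(-2)) + (-9/2)·(-2−(-6))) = ½·(0 − 35 − 18) = -53/2.
[PVW] = ½·((-16/5)·(-6−12) + (-5/2)·(12−(28/5)) + (-9/2)·(28/5−(-6))) = ½·(288/5 − 16 − 261/5) = -53/10, so the ratio is (-53/10)/(-53/2) = 1/5.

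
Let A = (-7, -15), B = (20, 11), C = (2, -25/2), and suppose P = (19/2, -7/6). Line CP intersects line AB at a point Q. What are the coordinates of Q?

(53/4, 9/2)

Barycentric coordinates of P with respect to ABC: (1/6, 1/2, 1/3).
On side AB the C-coordinate is zero; dropping P's C-weight 1/3 and renormalizing the remaining 1/6 : 1/2 gives weights 1/4, 3/4 on A, B.
Q = (1/4)·(-7, -15) + (3/4)·(20, 11) = (53/4, 9/2).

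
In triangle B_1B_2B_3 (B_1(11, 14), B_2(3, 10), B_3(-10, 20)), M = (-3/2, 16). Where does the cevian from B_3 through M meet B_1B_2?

Barycentric coordinates of M with respect to B_1B_2B_3: (1/4, 1/4, 1/2).
On side B_1B_2 the B_3-coordinate is zero; dropping M's B_3-weight 1/2 and renormalizing the remaining 1/4 : 1/4 gives weights 1/2, 1/2 on B_1, B_2.
N = (1/2)·(11, 14) + (1/2)·(3, 10) = (7, 12).

(7, 12)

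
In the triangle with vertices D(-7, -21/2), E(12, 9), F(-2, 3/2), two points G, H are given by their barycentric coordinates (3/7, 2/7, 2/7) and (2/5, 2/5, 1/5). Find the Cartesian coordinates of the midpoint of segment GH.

(51/70, -9/10)

Barycentric coordinates of the midpoint are the average: (29/70, 12/35, 17/70).
Converting: (29/70)·D + (12/35)·E + (17/70)·F = (51/70, -9/10).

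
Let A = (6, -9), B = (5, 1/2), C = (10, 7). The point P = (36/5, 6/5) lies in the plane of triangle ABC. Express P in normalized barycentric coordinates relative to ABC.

(1/5, 2/5, 2/5)

Signed area of the reference triangle: [ABC] = ½·(6·(1/2−7) + 5·(7−(-9)) + 10·(-9−(1/2))) = ½·(-39 + 80 − 95) = -27.
[PBC] = ½·((36/5)·(1/2−7) + 5·(7−(6/5)) + 10·(6/5−(1/2))) = ½·(-234/5 + 29 + 7) = -27/5, so the A-coordinate is (-27/5)/(-27) = 1/5.
[APC] = ½·(6·(6/5−7) + (36/5)·(7−(-9)) + 10·(-9−(6/5))) = ½·(-174/5 + 576/5 − 102) = -54/5, so the B-coordinate is 2/5.
[ABP] = ½·(6·(1/2−(6/5)) + 5·(6/5−(-9)) + (36/5)·(-9−(1/2))) = ½·(-21/5 + 51 − 342/5) = -54/5, so the C-coordinate is 2/5.
Check: 1/5 + 2/5 + 2/5 = 1.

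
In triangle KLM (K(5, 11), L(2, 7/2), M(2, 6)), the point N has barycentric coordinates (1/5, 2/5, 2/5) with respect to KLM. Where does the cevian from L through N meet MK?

(3, 23/3)

Line LN meets MK where the L-coordinate vanishes; zeroing N's L-weight and renormalizing leaves M, K-weights 2/5 : 1/5 → (2/3, 1/3).
So J = (2/3)·M + (1/3)·K = (3, 23/3).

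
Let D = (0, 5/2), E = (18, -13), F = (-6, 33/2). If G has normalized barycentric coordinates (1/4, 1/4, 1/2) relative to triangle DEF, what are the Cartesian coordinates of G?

G = (1/4)·D + (1/4)·E + (1/2)·F.
x-coordinate: (1/4)·0 + (1/4)·18 + (1/2)·(-6) = 3/2.
y-coordinate: (1/4)·(5/2) + (1/4)·(-13) + (1/2)·(33/2) = 45/8.

(3/2, 45/8)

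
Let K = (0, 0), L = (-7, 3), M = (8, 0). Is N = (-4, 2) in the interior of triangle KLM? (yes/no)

Barycentric coordinates of N: (1/4, 2/3, 1/12).
The three coordinates are positive, positive, positive; a point is interior exactly when all three are positive.

yes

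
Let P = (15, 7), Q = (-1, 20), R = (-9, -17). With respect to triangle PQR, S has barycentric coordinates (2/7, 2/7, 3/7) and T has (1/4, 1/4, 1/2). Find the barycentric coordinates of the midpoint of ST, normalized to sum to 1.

(15/56, 15/56, 13/28)

Since both coordinate triples sum to 1, the midpoint's barycentrics are the componentwise average.
(2/7+1/4)/2 = 15/56; similarly 15/56 and 13/28.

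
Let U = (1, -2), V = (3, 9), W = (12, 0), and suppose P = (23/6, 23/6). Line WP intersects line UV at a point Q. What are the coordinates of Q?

(11/5, 23/5)

Barycentric coordinates of P with respect to UVW: (1/3, 1/2, 1/6).
On side UV the W-coordinate is zero; dropping P's W-weight 1/6 and renormalizing the remaining 1/3 : 1/2 gives weights 2/5, 3/5 on U, V.
Q = (2/5)·(1, -2) + (3/5)·(3, 9) = (11/5, 23/5).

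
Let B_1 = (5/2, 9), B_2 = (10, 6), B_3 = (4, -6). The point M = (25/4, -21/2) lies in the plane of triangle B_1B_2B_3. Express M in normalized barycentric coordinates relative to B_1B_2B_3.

(-1/2, 1/4, 5/4)

Signed area of the reference triangle: [B_1B_2B_3] = ½·((5/2)·(6−(-6)) + 10·(-6−9) + 4·(9−6)) = ½·(30 − 150 + 12) = -54.
[MB_2B_3] = ½·((25/4)·(6−(-6)) + 10·(-6−(-21/2)) + 4·(-21/2−6)) = ½·(75 + 45 − 66) = 27, so the B_1-coordinate is 27/(-54) = -1/2.
[B_1MB_3] = ½·((5/2)·(-21/2−(-6)) + (25/4)·(-6−9) + 4·(9−(-21/2))) = ½·(-45/4 − 375/4 + 78) = -27/2, so the B_2-coordinate is 1/4.
[B_1B_2M] = ½·((5/2)·(6−(-21/2)) + 10·(-21/2−9) + (25/4)·(9−6)) = ½·(165/4 − 195 + 75/4) = -135/2, so the B_3-coordinate is 5/4.
Check: -1/2 + 1/4 + 5/4 = 1.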